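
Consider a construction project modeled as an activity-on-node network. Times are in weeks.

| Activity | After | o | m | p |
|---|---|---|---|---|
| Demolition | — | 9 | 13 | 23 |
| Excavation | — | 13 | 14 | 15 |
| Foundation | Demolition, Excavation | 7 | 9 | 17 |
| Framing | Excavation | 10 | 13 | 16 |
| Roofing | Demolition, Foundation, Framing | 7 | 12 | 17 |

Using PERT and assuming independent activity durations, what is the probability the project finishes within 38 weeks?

te_Demolition = (9 + 4·13 + 23)/6 = 84/6 = 14; σ²_Demolition = ((23−9)/6)² = 5.444
te_Excavation = (13 + 4·14 + 15)/6 = 84/6 = 14; σ²_Excavation = ((15−13)/6)² = 0.111
te_Foundation = (7 + 4·9 + 17)/6 = 60/6 = 10; σ²_Foundation = ((17−7)/6)² = 2.778
te_Framing = (10 + 4·13 + 16)/6 = 78/6 = 13; σ²_Framing = ((16−10)/6)² = 1.000
te_Roofing = (7 + 4·12 + 17)/6 = 72/6 = 12; σ²_Roofing = ((17−7)/6)² = 2.778

Forward pass:
ES_Demolition = 0; EF_Demolition = 14
ES_Excavation = 0; EF_Excavation = 14
ES_Foundation = max(EF_Demolition=14, EF_Excavation=14) = 14; EF_Foundation = 14+10 = 24
ES_Framing = 14; EF_Framing = 14+13 = 27
ES_Roofing = max(EF_Demolition=14, EF_Foundation=24, EF_Framing=27) = 27; EF_Roofing = 27+12 = 39
Expected project duration μ = 39 weeks. Critical path: Excavation → Framing → Roofing.

Variance along critical path = 0.111 + 1.000 + 2.778 = 3.889; σ = √3.889 = 1.972 weeks.
Z = (38 − 39) / 1.972 = -0.507
P(T ≤ 38) = Φ(-0.507) ≈ 0.306

0.306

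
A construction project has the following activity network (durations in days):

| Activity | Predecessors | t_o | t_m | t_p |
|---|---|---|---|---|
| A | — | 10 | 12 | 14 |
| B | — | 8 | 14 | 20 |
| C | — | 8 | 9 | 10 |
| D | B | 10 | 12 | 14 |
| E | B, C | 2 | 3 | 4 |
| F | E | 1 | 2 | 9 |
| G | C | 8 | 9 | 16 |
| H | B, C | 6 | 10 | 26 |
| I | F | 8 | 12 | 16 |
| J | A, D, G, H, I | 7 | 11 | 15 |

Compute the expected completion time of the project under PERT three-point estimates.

te_A = (10 + 4·12 + 14)/6 = 72/6 = 12
te_B = (8 + 4·14 + 20)/6 = 84/6 = 14
te_C = (8 + 4·9 + 10)/6 = 54/6 = 9
te_D = (10 + 4·12 + 14)/6 = 72/6 = 12
te_E = (2 + 4·3 + 4)/6 = 18/6 = 3
te_F = (1 + 4·2 + 9)/6 = 18/6 = 3
te_G = (8 + 4·9 + 16)/6 = 60/6 = 10
te_H = (6 + 4·10 + 26)/6 = 72/6 = 12
te_I = (8 + 4·12 + 16)/6 = 72/6 = 12
te_J = (7 + 4·11 + 15)/6 = 66/6 = 11

Forward pass:
ES_A = 0; EF_A = 12
ES_B = 0; EF_B = 14
ES_C = 0; EF_C = 9
ES_D = 14; EF_D = 14+12 = 26
ES_E = max(EF_B=14, EF_C=9) = 14; EF_E = 14+3 = 17
ES_F = 17; EF_F = 17+3 = 20
ES_G = 9; EF_G = 9+10 = 19
ES_H = max(EF_B=14, EF_C=9) = 14; EF_H = 14+12 = 26
ES_I = 20; EF_I = 20+12 = 32
ES_J = max(EF_A=12, EF_D=26, EF_G=19, EF_H=26, EF_I=32) = 32; EF_J = 32+11 = 43
Expected project duration μ = 43 days. Critical path: B → E → F → I → J.

43 days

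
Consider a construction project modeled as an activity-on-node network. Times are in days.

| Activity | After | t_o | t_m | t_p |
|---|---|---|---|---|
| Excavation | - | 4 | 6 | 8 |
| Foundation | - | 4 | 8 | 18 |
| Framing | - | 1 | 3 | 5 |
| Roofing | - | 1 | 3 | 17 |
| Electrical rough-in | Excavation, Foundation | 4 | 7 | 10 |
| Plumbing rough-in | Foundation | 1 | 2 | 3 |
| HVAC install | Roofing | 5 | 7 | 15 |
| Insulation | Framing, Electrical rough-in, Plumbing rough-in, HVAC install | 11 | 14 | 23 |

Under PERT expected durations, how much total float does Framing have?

te_Excavation = (4 + 4·6 + 8)/6 = 36/6 = 6
te_Foundation = (4 + 4·8 + 18)/6 = 54/6 = 9
te_Framing = (1 + 4·3 + 5)/6 = 18/6 = 3
te_Roofing = (1 + 4·3 + 17)/6 = 30/6 = 5
te_Electrical rough-in = (4 + 4·7 + 10)/6 = 42/6 = 7
te_Plumbing rough-in = (1 + 4·2 + 3)/6 = 12/6 = 2
te_HVAC install = (5 + 4·7 + 15)/6 = 48/6 = 8
te_Insulation = (11 + 4·14 + 23)/6 = 90/6 = 15

Forward pass:
ES_Excavation = 0; EF_Excavation = 6
ES_Foundation = 0; EF_Foundation = 9
ES_Framing = 0; EF_Framing = 3
ES_Roofing = 0; EF_Roofing = 5
ES_Electrical rough-in = max(EF_Excavation=6, EF_Foundation=9) = 9; EF_Electrical rough-in = 9+7 = 16
ES_Plumbing rough-in = 9; EF_Plumbing rough-in = 9+2 = 11
ES_HVAC install = 5; EF_HVAC install = 5+8 = 13
ES_Insulation = max(EF_Framing=3, EF_Electrical rough-in=16, EF_Plumbing rough-in=11, EF_HVAC install=13) = 16; EF_Insulation = 16+15 = 31
Expected project duration μ = 31 days. Critical path: Foundation → Electrical rough-in → Insulation.

Backward pass:
LF_Insulation = 31; LS_Insulation = 31−15 = 16
LF_HVAC install = LS_Insulation = 16; LS_HVAC install = 16−8 = 8
LF_Plumbing rough-in = LS_Insulation = 16; LS_Plumbing rough-in = 16−2 = 14
LF_Electrical rough-in = LS_Insulation = 16; LS_Electrical rough-in = 16−7 = 9
LF_Roofing = LS_HVAC install = 8; LS_Roofing = 8−5 = 3
LF_Framing = LS_Insulation = 16; LS_Framing = 16−3 = 13
LF_Foundation = min(LS_Electrical rough-in=9, LS_Plumbing rough-in=14) = 9; LS_Foundation = 9−9 = 0
LF_Excavation = LS_Electrical rough-in = 9; LS_Excavation = 9−6 = 3
Slack_Framing = LS_Framing − ES_Framing = 13 − 0 = 13

13 days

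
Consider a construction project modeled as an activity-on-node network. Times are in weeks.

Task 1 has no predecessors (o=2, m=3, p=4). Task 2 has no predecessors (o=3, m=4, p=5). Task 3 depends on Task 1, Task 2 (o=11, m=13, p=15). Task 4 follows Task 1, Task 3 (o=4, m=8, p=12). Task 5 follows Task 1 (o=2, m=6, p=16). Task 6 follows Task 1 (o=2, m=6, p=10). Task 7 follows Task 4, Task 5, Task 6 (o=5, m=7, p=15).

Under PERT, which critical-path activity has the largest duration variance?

Task 7

te_Task 1 = (2 + 4·3 + 4)/6 = 18/6 = 3; σ²_Task 1 = ((4−2)/6)² = 0.111
te_Task 2 = (3 + 4·4 + 5)/6 = 24/6 = 4; σ²_Task 2 = ((5−3)/6)² = 0.111
te_Task 3 = (11 + 4·13 + 15)/6 = 78/6 = 13; σ²_Task 3 = ((15−11)/6)² = 0.444
te_Task 4 = (4 + 4·8 + 12)/6 = 48/6 = 8; σ²_Task 4 = ((12−4)/6)² = 1.778
te_Task 5 = (2 + 4·6 + 16)/6 = 42/6 = 7; σ²_Task 5 = ((16−2)/6)² = 5.444
te_Task 6 = (2 + 4·6 + 10)/6 = 36/6 = 6; σ²_Task 6 = ((10−2)/6)² = 1.778
te_Task 7 = (5 + 4·7 + 15)/6 = 48/6 = 8; σ²_Task 7 = ((15−5)/6)² = 2.778

Forward pass:
ES_Task 1 = 0; EF_Task 1 = 3
ES_Task 2 = 0; EF_Task 2 = 4
ES_Task 3 = max(EF_Task 1=3, EF_Task 2=4) = 4; EF_Task 3 = 4+13 = 17
ES_Task 4 = max(EF_Task 1=3, EF_Task 3=17) = 17; EF_Task 4 = 17+8 = 25
ES_Task 5 = 3; EF_Task 5 = 3+7 = 10
ES_Task 6 = 3; EF_Task 6 = 3+6 = 9
ES_Task 7 = max(EF_Task 4=25, EF_Task 5=10, EF_Task 6=9) = 25; EF_Task 7 = 25+8 = 33
Expected project duration μ = 33 weeks. Critical path: Task 2 → Task 3 → Task 4 → Task 7.

Variances on critical path: σ²_Task 2=0.111, σ²_Task 3=0.444, σ²_Task 4=1.778, σ²_Task 7=2.778.
Largest is σ²_Task 7 = 2.778.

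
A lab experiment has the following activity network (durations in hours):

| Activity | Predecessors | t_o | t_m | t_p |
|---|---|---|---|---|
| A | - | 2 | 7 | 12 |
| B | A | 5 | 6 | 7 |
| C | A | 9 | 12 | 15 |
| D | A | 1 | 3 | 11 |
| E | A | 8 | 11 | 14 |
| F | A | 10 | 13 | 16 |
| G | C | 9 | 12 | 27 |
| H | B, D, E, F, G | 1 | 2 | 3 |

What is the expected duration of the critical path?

35 hours

te_A = (2 + 4·7 + 12)/6 = 42/6 = 7
te_B = (5 + 4·6 + 7)/6 = 36/6 = 6
te_C = (9 + 4·12 + 15)/6 = 72/6 = 12
te_D = (1 + 4·3 + 11)/6 = 24/6 = 4
te_E = (8 + 4·11 + 14)/6 = 66/6 = 11
te_F = (10 + 4·13 + 16)/6 = 78/6 = 13
te_G = (9 + 4·12 + 27)/6 = 84/6 = 14
te_H = (1 + 4·2 + 3)/6 = 12/6 = 2

Forward pass:
ES_A = 0; EF_A = 7
ES_B = 7; EF_B = 7+6 = 13
ES_C = 7; EF_C = 7+12 = 19
ES_D = 7; EF_D = 7+4 = 11
ES_E = 7; EF_E = 7+11 = 18
ES_F = 7; EF_F = 7+13 = 20
ES_G = 19; EF_G = 19+14 = 33
ES_H = max(EF_B=13, EF_D=11, EF_E=18, EF_F=20, EF_G=33) = 33; EF_H = 33+2 = 35
Expected project duration μ = 35 hours. Critical path: A → C → G → H.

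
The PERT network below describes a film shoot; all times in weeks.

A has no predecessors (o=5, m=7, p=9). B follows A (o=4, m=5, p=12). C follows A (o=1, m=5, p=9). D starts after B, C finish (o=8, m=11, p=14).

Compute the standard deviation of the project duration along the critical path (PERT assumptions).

1.80 weeks

te_A = (5 + 4·7 + 9)/6 = 42/6 = 7; σ²_A = ((9−5)/6)² = 0.444
te_B = (4 + 4·5 + 12)/6 = 36/6 = 6; σ²_B = ((12−4)/6)² = 1.778
te_C = (1 + 4·5 + 9)/6 = 30/6 = 5; σ²_C = ((9−1)/6)² = 1.778
te_D = (8 + 4·11 + 14)/6 = 66/6 = 11; σ²_D = ((14−8)/6)² = 1.000

Forward pass:
ES_A = 0; EF_A = 7
ES_B = 7; EF_B = 7+6 = 13
ES_C = 7; EF_C = 7+5 = 12
ES_D = max(EF_B=13, EF_C=12) = 13; EF_D = 13+11 = 24
Expected project duration μ = 24 weeks. Critical path: A → B → D.

Variance along critical path = 0.444 + 1.778 + 1.000 = 3.222
σ = √3.222 = 1.795 weeks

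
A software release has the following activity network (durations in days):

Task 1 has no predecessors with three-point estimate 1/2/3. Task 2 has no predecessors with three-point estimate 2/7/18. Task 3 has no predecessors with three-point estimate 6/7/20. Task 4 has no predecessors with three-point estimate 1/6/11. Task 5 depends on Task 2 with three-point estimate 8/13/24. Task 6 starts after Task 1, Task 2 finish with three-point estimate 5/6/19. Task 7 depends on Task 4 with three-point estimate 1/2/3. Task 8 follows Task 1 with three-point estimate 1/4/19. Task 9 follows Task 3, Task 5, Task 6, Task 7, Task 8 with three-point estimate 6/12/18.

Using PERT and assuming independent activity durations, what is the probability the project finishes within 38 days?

te_Task 1 = (1 + 4·2 + 3)/6 = 12/6 = 2; σ²_Task 1 = ((3−1)/6)² = 0.111
te_Task 2 = (2 + 4·7 + 18)/6 = 48/6 = 8; σ²_Task 2 = ((18−2)/6)² = 7.111
te_Task 3 = (6 + 4·7 + 20)/6 = 54/6 = 9; σ²_Task 3 = ((20−6)/6)² = 5.444
te_Task 4 = (1 + 4·6 + 11)/6 = 36/6 = 6; σ²_Task 4 = ((11−1)/6)² = 2.778
te_Task 5 = (8 + 4·13 + 24)/6 = 84/6 = 14; σ²_Task 5 = ((24−8)/6)² = 7.111
te_Task 6 = (5 + 4·6 + 19)/6 = 48/6 = 8; σ²_Task 6 = ((19−5)/6)² = 5.444
te_Task 7 = (1 + 4·2 + 3)/6 = 12/6 = 2; σ²_Task 7 = ((3−1)/6)² = 0.111
te_Task 8 = (1 + 4·4 + 19)/6 = 36/6 = 6; σ²_Task 8 = ((19−1)/6)² = 9.000
te_Task 9 = (6 + 4·12 + 18)/6 = 72/6 = 12; σ²_Task 9 = ((18−6)/6)² = 4.000

Forward pass:
ES_Task 1 = 0; EF_Task 1 = 2
ES_Task 2 = 0; EF_Task 2 = 8
ES_Task 3 = 0; EF_Task 3 = 9
ES_Task 4 = 0; EF_Task 4 = 6
ES_Task 5 = 8; EF_Task 5 = 8+14 = 22
ES_Task 6 = max(EF_Task 1=2, EF_Task 2=8) = 8; EF_Task 6 = 8+8 = 16
ES_Task 7 = 6; EF_Task 7 = 6+2 = 8
ES_Task 8 = 2; EF_Task 8 = 2+6 = 8
ES_Task 9 = max(EF_Task 3=9, EF_Task 5=22, EF_Task 6=16, EF_Task 7=8, EF_Task 8=8) = 22; EF_Task 9 = 22+12 = 34
Expected project duration μ = 34 days. Critical path: Task 2 → Task 5 → Task 9.

Variance along critical path = 7.111 + 7.111 + 4.000 = 18.222; σ = √18.222 = 4.269 days.
Z = (38 − 34) / 4.269 = 0.937
P(T ≤ 38) = Φ(0.937) ≈ 0.826

0.826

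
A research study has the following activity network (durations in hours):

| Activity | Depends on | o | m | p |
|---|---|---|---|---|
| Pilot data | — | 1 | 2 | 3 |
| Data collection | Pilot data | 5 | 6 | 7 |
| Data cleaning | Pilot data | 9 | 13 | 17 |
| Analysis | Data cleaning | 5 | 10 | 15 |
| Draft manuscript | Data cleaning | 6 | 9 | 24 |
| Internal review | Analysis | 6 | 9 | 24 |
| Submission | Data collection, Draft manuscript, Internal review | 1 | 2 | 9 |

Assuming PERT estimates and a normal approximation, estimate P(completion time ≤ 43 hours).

0.846

te_Pilot data = (1 + 4·2 + 3)/6 = 12/6 = 2; σ²_Pilot data = ((3−1)/6)² = 0.111
te_Data collection = (5 + 4·6 + 7)/6 = 36/6 = 6; σ²_Data collection = ((7−5)/6)² = 0.111
te_Data cleaning = (9 + 4·13 + 17)/6 = 78/6 = 13; σ²_Data cleaning = ((17−9)/6)² = 1.778
te_Analysis = (5 + 4·10 + 15)/6 = 60/6 = 10; σ²_Analysis = ((15−5)/6)² = 2.778
te_Draft manuscript = (6 + 4·9 + 24)/6 = 66/6 = 11; σ²_Draft manuscript = ((24−6)/6)² = 9.000
te_Internal review = (6 + 4·9 + 24)/6 = 66/6 = 11; σ²_Internal review = ((24−6)/6)² = 9.000
te_Submission = (1 + 4·2 + 9)/6 = 18/6 = 3; σ²_Submission = ((9−1)/6)² = 1.778

Forward pass:
ES_Pilot data = 0; EF_Pilot data = 2
ES_Data collection = 2; EF_Data collection = 2+6 = 8
ES_Data cleaning = 2; EF_Data cleaning = 2+13 = 15
ES_Analysis = 15; EF_Analysis = 15+10 = 25
ES_Draft manuscript = 15; EF_Draft manuscript = 15+11 = 26
ES_Internal review = 25; EF_Internal review = 25+11 = 36
ES_Submission = max(EF_Data collection=8, EF_Draft manuscript=26, EF_Internal review=36) = 36; EF_Submission = 36+3 = 39
Expected project duration μ = 39 hours. Critical path: Pilot data → Data cleaning → Analysis → Internal review → Submission.

Variance along critical path = 0.111 + 1.778 + 2.778 + 9.000 + 1.778 = 15.444; σ = √15.444 = 3.930 hours.
Z = (43 − 39) / 3.930 = 1.018
P(T ≤ 43) = Φ(1.018) ≈ 0.846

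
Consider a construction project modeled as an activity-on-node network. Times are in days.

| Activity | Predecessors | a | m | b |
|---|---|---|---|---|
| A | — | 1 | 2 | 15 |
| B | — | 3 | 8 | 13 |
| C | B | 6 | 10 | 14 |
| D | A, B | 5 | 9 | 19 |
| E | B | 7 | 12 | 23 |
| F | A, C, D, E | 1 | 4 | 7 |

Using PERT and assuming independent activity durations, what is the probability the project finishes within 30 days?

te_A = (1 + 4·2 + 15)/6 = 24/6 = 4; σ²_A = ((15−1)/6)² = 5.444
te_B = (3 + 4·8 + 13)/6 = 48/6 = 8; σ²_B = ((13−3)/6)² = 2.778
te_C = (6 + 4·10 + 14)/6 = 60/6 = 10; σ²_C = ((14−6)/6)² = 1.778
te_D = (5 + 4·9 + 19)/6 = 60/6 = 10; σ²_D = ((19−5)/6)² = 5.444
te_E = (7 + 4·12 + 23)/6 = 78/6 = 13; σ²_E = ((23−7)/6)² = 7.111
te_F = (1 + 4·4 + 7)/6 = 24/6 = 4; σ²_F = ((7−1)/6)² = 1.000

Forward pass:
ES_A = 0; EF_A = 4
ES_B = 0; EF_B = 8
ES_C = 8; EF_C = 8+10 = 18
ES_D = max(EF_A=4, EF_B=8) = 8; EF_D = 8+10 = 18
ES_E = 8; EF_E = 8+13 = 21
ES_F = max(EF_A=4, EF_C=18, EF_D=18, EF_E=21) = 21; EF_F = 21+4 = 25
Expected project duration μ = 25 days. Critical path: B → E → F.

Variance along critical path = 2.778 + 7.111 + 1.000 = 10.889; σ = √10.889 = 3.300 days.
Z = (30 − 25) / 3.300 = 1.515
P(T ≤ 30) = Φ(1.515) ≈ 0.935

0.935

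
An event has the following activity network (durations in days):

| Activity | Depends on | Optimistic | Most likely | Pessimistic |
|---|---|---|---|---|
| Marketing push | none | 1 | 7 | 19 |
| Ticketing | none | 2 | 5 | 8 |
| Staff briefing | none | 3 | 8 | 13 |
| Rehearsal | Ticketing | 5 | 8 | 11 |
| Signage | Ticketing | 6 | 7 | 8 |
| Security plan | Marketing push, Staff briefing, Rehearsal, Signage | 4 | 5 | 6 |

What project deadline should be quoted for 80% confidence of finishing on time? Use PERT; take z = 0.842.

19.2 days

te_Marketing push = (1 + 4·7 + 19)/6 = 48/6 = 8; σ²_Marketing push = ((19−1)/6)² = 9.000
te_Ticketing = (2 + 4·5 + 8)/6 = 30/6 = 5; σ²_Ticketing = ((8−2)/6)² = 1.000
te_Staff briefing = (3 + 4·8 + 13)/6 = 48/6 = 8; σ²_Staff briefing = ((13−3)/6)² = 2.778
te_Rehearsal = (5 + 4·8 + 11)/6 = 48/6 = 8; σ²_Rehearsal = ((11−5)/6)² = 1.000
te_Signage = (6 + 4·7 + 8)/6 = 42/6 = 7; σ²_Signage = ((8−6)/6)² = 0.111
te_Security plan = (4 + 4·5 + 6)/6 = 30/6 = 5; σ²_Security plan = ((6−4)/6)² = 0.111

Forward pass:
ES_Marketing push = 0; EF_Marketing push = 8
ES_Ticketing = 0; EF_Ticketing = 5
ES_Staff briefing = 0; EF_Staff briefing = 8
ES_Rehearsal = 5; EF_Rehearsal = 5+8 = 13
ES_Signage = 5; EF_Signage = 5+7 = 12
ES_Security plan = max(EF_Marketing push=8, EF_Staff briefing=8, EF_Rehearsal=13, EF_Signage=12) = 13; EF_Security plan = 13+5 = 18
Expected project duration μ = 18 days. Critical path: Ticketing → Rehearsal → Security plan.

Variance along critical path = 1.000 + 1.000 + 0.111 = 2.111; σ = 1.453 days.
D = μ + z·σ = 18 + 0.842·1.453 = 19.2 days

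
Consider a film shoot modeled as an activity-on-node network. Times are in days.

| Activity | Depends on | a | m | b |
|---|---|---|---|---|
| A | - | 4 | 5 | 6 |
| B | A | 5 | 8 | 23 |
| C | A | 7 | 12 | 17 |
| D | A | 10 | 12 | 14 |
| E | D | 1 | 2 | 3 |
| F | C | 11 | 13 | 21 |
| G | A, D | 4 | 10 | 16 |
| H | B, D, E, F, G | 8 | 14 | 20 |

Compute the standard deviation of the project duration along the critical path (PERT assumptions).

te_A = (4 + 4·5 + 6)/6 = 30/6 = 5; σ²_A = ((6−4)/6)² = 0.111
te_B = (5 + 4·8 + 23)/6 = 60/6 = 10; σ²_B = ((23−5)/6)² = 9.000
te_C = (7 + 4·12 + 17)/6 = 72/6 = 12; σ²_C = ((17−7)/6)² = 2.778
te_D = (10 + 4·12 + 14)/6 = 72/6 = 12; σ²_D = ((14−10)/6)² = 0.444
te_E = (1 + 4·2 + 3)/6 = 12/6 = 2; σ²_E = ((3−1)/6)² = 0.111
te_F = (11 + 4·13 + 21)/6 = 84/6 = 14; σ²_F = ((21−11)/6)² = 2.778
te_G = (4 + 4·10 + 16)/6 = 60/6 = 10; σ²_G = ((16−4)/6)² = 4.000
te_H = (8 + 4·14 + 20)/6 = 84/6 = 14; σ²_H = ((20−8)/6)² = 4.000

Forward pass:
ES_A = 0; EF_A = 5
ES_B = 5; EF_B = 5+10 = 15
ES_C = 5; EF_C = 5+12 = 17
ES_D = 5; EF_D = 5+12 = 17
ES_E = 17; EF_E = 17+2 = 19
ES_F = 17; EF_F = 17+14 = 31
ES_G = max(EF_A=5, EF_D=17) = 17; EF_G = 17+10 = 27
ES_H = max(EF_B=15, EF_D=17, EF_E=19, EF_F=31, EF_G=27) = 31; EF_H = 31+14 = 45
Expected project duration μ = 45 days. Critical path: A → C → F → H.

Variance along critical path = 0.111 + 2.778 + 2.778 + 4.000 = 9.667
σ = √9.667 = 3.109 days

3.11 days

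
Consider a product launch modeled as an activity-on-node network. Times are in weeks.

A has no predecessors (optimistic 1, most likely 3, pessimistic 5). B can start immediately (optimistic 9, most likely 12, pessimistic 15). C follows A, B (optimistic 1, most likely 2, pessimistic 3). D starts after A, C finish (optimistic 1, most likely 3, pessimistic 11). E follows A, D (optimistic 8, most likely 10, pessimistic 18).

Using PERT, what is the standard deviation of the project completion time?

2.58 weeks

te_A = (1 + 4·3 + 5)/6 = 18/6 = 3; σ²_A = ((5−1)/6)² = 0.444
te_B = (9 + 4·12 + 15)/6 = 72/6 = 12; σ²_B = ((15−9)/6)² = 1.000
te_C = (1 + 4·2 + 3)/6 = 12/6 = 2; σ²_C = ((3−1)/6)² = 0.111
te_D = (1 + 4·3 + 11)/6 = 24/6 = 4; σ²_D = ((11−1)/6)² = 2.778
te_E = (8 + 4·10 + 18)/6 = 66/6 = 11; σ²_E = ((18−8)/6)² = 2.778

Forward pass:
ES_A = 0; EF_A = 3
ES_B = 0; EF_B = 12
ES_C = max(EF_A=3, EF_B=12) = 12; EF_C = 12+2 = 14
ES_D = max(EF_A=3, EF_C=14) = 14; EF_D = 14+4 = 18
ES_E = max(EF_A=3, EF_D=18) = 18; EF_E = 18+11 = 29
Expected project duration μ = 29 weeks. Critical path: B → C → D → E.

Variance along critical path = 1.000 + 0.111 + 2.778 + 2.778 = 6.667
σ = √6.667 = 2.582 weeks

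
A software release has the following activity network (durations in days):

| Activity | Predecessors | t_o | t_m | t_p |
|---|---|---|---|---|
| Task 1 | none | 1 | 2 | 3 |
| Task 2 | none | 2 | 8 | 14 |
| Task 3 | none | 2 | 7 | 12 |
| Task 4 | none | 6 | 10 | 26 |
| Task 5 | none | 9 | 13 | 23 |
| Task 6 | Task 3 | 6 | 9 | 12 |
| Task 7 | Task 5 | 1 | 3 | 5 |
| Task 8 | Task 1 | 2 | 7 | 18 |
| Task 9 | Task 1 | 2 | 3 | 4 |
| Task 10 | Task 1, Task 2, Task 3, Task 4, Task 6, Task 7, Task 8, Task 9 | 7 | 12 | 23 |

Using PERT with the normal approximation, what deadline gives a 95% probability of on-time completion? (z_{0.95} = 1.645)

35.9 days

te_Task 1 = (1 + 4·2 + 3)/6 = 12/6 = 2; σ²_Task 1 = ((3−1)/6)² = 0.111
te_Task 2 = (2 + 4·8 + 14)/6 = 48/6 = 8; σ²_Task 2 = ((14−2)/6)² = 4.000
te_Task 3 = (2 + 4·7 + 12)/6 = 42/6 = 7; σ²_Task 3 = ((12−2)/6)² = 2.778
te_Task 4 = (6 + 4·10 + 26)/6 = 72/6 = 12; σ²_Task 4 = ((26−6)/6)² = 11.111
te_Task 5 = (9 + 4·13 + 23)/6 = 84/6 = 14; σ²_Task 5 = ((23−9)/6)² = 5.444
te_Task 6 = (6 + 4·9 + 12)/6 = 54/6 = 9; σ²_Task 6 = ((12−6)/6)² = 1.000
te_Task 7 = (1 + 4·3 + 5)/6 = 18/6 = 3; σ²_Task 7 = ((5−1)/6)² = 0.444
te_Task 8 = (2 + 4·7 + 18)/6 = 48/6 = 8; σ²_Task 8 = ((18−2)/6)² = 7.111
te_Task 9 = (2 + 4·3 + 4)/6 = 18/6 = 3; σ²_Task 9 = ((4−2)/6)² = 0.111
te_Task 10 = (7 + 4·12 + 23)/6 = 78/6 = 13; σ²_Task 10 = ((23−7)/6)² = 7.111

Forward pass:
ES_Task 1 = 0; EF_Task 1 = 2
ES_Task 2 = 0; EF_Task 2 = 8
ES_Task 3 = 0; EF_Task 3 = 7
ES_Task 4 = 0; EF_Task 4 = 12
ES_Task 5 = 0; EF_Task 5 = 14
ES_Task 6 = 7; EF_Task 6 = 7+9 = 16
ES_Task 7 = 14; EF_Task 7 = 14+3 = 17
ES_Task 8 = 2; EF_Task 8 = 2+8 = 10
ES_Task 9 = 2; EF_Task 9 = 2+3 = 5
ES_Task 10 = max(EF_Task 1=2, EF_Task 2=8, EF_Task 3=7, EF_Task 4=12, EF_Task 6=16, EF_Task 7=17, EF_Task 8=10, EF_Task 9=5) = 17; EF_Task 10 = 17+13 = 30
Expected project duration μ = 30 days. Critical path: Task 5 → Task 7 → Task 10.

Variance along critical path = 5.444 + 0.444 + 7.111 = 13.000; σ = 3.606 days.
D = μ + z·σ = 30 + 1.645·3.606 = 35.9 days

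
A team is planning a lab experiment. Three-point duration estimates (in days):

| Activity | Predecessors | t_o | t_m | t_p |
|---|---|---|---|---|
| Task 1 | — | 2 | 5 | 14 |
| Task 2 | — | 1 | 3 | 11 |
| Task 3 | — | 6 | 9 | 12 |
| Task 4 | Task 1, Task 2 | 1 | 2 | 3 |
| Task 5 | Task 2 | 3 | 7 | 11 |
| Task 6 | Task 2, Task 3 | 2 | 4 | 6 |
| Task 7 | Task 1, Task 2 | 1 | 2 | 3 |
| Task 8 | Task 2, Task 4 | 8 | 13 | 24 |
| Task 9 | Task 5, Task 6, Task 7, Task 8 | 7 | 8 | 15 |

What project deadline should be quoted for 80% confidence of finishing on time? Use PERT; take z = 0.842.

34.0 days

te_Task 1 = (2 + 4·5 + 14)/6 = 36/6 = 6; σ²_Task 1 = ((14−2)/6)² = 4.000
te_Task 2 = (1 + 4·3 + 11)/6 = 24/6 = 4; σ²_Task 2 = ((11−1)/6)² = 2.778
te_Task 3 = (6 + 4·9 + 12)/6 = 54/6 = 9; σ²_Task 3 = ((12−6)/6)² = 1.000
te_Task 4 = (1 + 4·2 + 3)/6 = 12/6 = 2; σ²_Task 4 = ((3−1)/6)² = 0.111
te_Task 5 = (3 + 4·7 + 11)/6 = 42/6 = 7; σ²_Task 5 = ((11−3)/6)² = 1.778
te_Task 6 = (2 + 4·4 + 6)/6 = 24/6 = 4; σ²_Task 6 = ((6−2)/6)² = 0.444
te_Task 7 = (1 + 4·2 + 3)/6 = 12/6 = 2; σ²_Task 7 = ((3−1)/6)² = 0.111
te_Task 8 = (8 + 4·13 + 24)/6 = 84/6 = 14; σ²_Task 8 = ((24−8)/6)² = 7.111
te_Task 9 = (7 + 4·8 + 15)/6 = 54/6 = 9; σ²_Task 9 = ((15−7)/6)² = 1.778

Forward pass:
ES_Task 1 = 0; EF_Task 1 = 6
ES_Task 2 = 0; EF_Task 2 = 4
ES_Task 3 = 0; EF_Task 3 = 9
ES_Task 4 = max(EF_Task 1=6, EF_Task 2=4) = 6; EF_Task 4 = 6+2 = 8
ES_Task 5 = 4; EF_Task 5 = 4+7 = 11
ES_Task 6 = max(EF_Task 2=4, EF_Task 3=9) = 9; EF_Task 6 = 9+4 = 13
ES_Task 7 = max(EF_Task 1=6, EF_Task 2=4) = 6; EF_Task 7 = 6+2 = 8
ES_Task 8 = max(EF_Task 2=4, EF_Task 4=8) = 8; EF_Task 8 = 8+14 = 22
ES_Task 9 = max(EF_Task 5=11, EF_Task 6=13, EF_Task 7=8, EF_Task 8=22) = 22; EF_Task 9 = 22+9 = 31
Expected project duration μ = 31 days. Critical path: Task 1 → Task 4 → Task 8 → Task 9.

Variance along critical path = 4.000 + 0.111 + 7.111 + 1.778 = 13.000; σ = 3.606 days.
D = μ + z·σ = 31 + 0.842·3.606 = 34.0 days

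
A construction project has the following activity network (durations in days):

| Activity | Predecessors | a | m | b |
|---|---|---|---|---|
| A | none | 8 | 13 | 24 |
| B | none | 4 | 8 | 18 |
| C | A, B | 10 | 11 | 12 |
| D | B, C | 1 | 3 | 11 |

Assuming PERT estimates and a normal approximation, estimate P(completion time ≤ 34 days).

0.943

te_A = (8 + 4·13 + 24)/6 = 84/6 = 14; σ²_A = ((24−8)/6)² = 7.111
te_B = (4 + 4·8 + 18)/6 = 54/6 = 9; σ²_B = ((18−4)/6)² = 5.444
te_C = (10 + 4·11 + 12)/6 = 66/6 = 11; σ²_C = ((12−10)/6)² = 0.111
te_D = (1 + 4·3 + 11)/6 = 24/6 = 4; σ²_D = ((11−1)/6)² = 2.778

Forward pass:
ES_A = 0; EF_A = 14
ES_B = 0; EF_B = 9
ES_C = max(EF_A=14, EF_B=9) = 14; EF_C = 14+11 = 25
ES_D = max(EF_B=9, EF_C=25) = 25; EF_D = 25+4 = 29
Expected project duration μ = 29 days. Critical path: A → C → D.

Variance along critical path = 7.111 + 0.111 + 2.778 = 10.000; σ = √10.000 = 3.162 days.
Z = (34 − 29) / 3.162 = 1.581
P(T ≤ 34) = Φ(1.581) ≈ 0.943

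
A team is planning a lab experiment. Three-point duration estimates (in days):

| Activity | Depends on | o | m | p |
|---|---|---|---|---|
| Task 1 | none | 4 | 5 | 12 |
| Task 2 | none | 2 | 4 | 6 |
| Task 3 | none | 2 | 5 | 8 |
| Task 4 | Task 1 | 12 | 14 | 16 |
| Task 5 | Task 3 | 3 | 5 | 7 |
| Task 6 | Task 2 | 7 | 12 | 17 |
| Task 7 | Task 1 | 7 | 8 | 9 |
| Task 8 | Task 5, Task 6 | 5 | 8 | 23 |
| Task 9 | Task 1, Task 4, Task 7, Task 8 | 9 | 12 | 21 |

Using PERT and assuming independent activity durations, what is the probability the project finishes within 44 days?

te_Task 1 = (4 + 4·5 + 12)/6 = 36/6 = 6; σ²_Task 1 = ((12−4)/6)² = 1.778
te_Task 2 = (2 + 4·4 + 6)/6 = 24/6 = 4; σ²_Task 2 = ((6−2)/6)² = 0.444
te_Task 3 = (2 + 4·5 + 8)/6 = 30/6 = 5; σ²_Task 3 = ((8−2)/6)² = 1.000
te_Task 4 = (12 + 4·14 + 16)/6 = 84/6 = 14; σ²_Task 4 = ((16−12)/6)² = 0.444
te_Task 5 = (3 + 4·5 + 7)/6 = 30/6 = 5; σ²_Task 5 = ((7−3)/6)² = 0.444
te_Task 6 = (7 + 4·12 + 17)/6 = 72/6 = 12; σ²_Task 6 = ((17−7)/6)² = 2.778
te_Task 7 = (7 + 4·8 + 9)/6 = 48/6 = 8; σ²_Task 7 = ((9−7)/6)² = 0.111
te_Task 8 = (5 + 4·8 + 23)/6 = 60/6 = 10; σ²_Task 8 = ((23−5)/6)² = 9.000
te_Task 9 = (9 + 4·12 + 21)/6 = 78/6 = 13; σ²_Task 9 = ((21−9)/6)² = 4.000

Forward pass:
ES_Task 1 = 0; EF_Task 1 = 6
ES_Task 2 = 0; EF_Task 2 = 4
ES_Task 3 = 0; EF_Task 3 = 5
ES_Task 4 = 6; EF_Task 4 = 6+14 = 20
ES_Task 5 = 5; EF_Task 5 = 5+5 = 10
ES_Task 6 = 4; EF_Task 6 = 4+12 = 16
ES_Task 7 = 6; EF_Task 7 = 6+8 = 14
ES_Task 8 = max(EF_Task 5=10, EF_Task 6=16) = 16; EF_Task 8 = 16+10 = 26
ES_Task 9 = max(EF_Task 1=6, EF_Task 4=20, EF_Task 7=14, EF_Task 8=26) = 26; EF_Task 9 = 26+13 = 39
Expected project duration μ = 39 days. Critical path: Task 2 → Task 6 → Task 8 → Task 9.

Variance along critical path = 0.444 + 2.778 + 9.000 + 4.000 = 16.222; σ = √16.222 = 4.028 days.
Z = (44 − 39) / 4.028 = 1.241
P(T ≤ 44) = Φ(1.241) ≈ 0.893

0.893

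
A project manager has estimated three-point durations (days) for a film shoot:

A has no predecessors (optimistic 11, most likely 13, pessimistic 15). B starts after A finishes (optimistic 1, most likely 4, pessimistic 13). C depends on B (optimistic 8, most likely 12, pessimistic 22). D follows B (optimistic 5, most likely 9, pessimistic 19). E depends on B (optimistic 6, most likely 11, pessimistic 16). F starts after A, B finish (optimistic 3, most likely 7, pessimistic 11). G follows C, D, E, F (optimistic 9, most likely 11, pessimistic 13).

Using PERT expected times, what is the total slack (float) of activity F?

te_A = (11 + 4·13 + 15)/6 = 78/6 = 13
te_B = (1 + 4·4 + 13)/6 = 30/6 = 5
te_C = (8 + 4·12 + 22)/6 = 78/6 = 13
te_D = (5 + 4·9 + 19)/6 = 60/6 = 10
te_E = (6 + 4·11 + 16)/6 = 66/6 = 11
te_F = (3 + 4·7 + 11)/6 = 42/6 = 7
te_G = (9 + 4·11 + 13)/6 = 66/6 = 11

Forward pass:
ES_A = 0; EF_A = 13
ES_B = 13; EF_B = 13+5 = 18
ES_C = 18; EF_C = 18+13 = 31
ES_D = 18; EF_D = 18+10 = 28
ES_E = 18; EF_E = 18+11 = 29
ES_F = max(EF_A=13, EF_B=18) = 18; EF_F = 18+7 = 25
ES_G = max(EF_C=31, EF_D=28, EF_E=29, EF_F=25) = 31; EF_G = 31+11 = 42
Expected project duration μ = 42 days. Critical path: A → B → C → G.

Backward pass:
LF_G = 42; LS_G = 42−11 = 31
LF_F = LS_G = 31; LS_F = 31−7 = 24
LF_E = LS_G = 31; LS_E = 31−11 = 20
LF_D = LS_G = 31; LS_D = 31−10 = 21
LF_C = LS_G = 31; LS_C = 31−13 = 18
LF_B = min(LS_C=18, LS_D=21, LS_E=20, LS_F=24) = 18; LS_B = 18−5 = 13
LF_A = min(LS_B=13, LS_F=24) = 13; LS_A = 13−13 = 0
Slack_F = LS_F − ES_F = 24 − 18 = 6

6 days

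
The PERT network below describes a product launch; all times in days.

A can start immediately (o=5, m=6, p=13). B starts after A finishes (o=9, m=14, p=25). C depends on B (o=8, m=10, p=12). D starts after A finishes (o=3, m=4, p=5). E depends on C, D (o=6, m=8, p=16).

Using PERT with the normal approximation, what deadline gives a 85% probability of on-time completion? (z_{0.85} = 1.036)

te_A = (5 + 4·6 + 13)/6 = 42/6 = 7; σ²_A = ((13−5)/6)² = 1.778
te_B = (9 + 4·14 + 25)/6 = 90/6 = 15; σ²_B = ((25−9)/6)² = 7.111
te_C = (8 + 4·10 + 12)/6 = 60/6 = 10; σ²_C = ((12−8)/6)² = 0.444
te_D = (3 + 4·4 + 5)/6 = 24/6 = 4; σ²_D = ((5−3)/6)² = 0.111
te_E = (6 + 4·8 + 16)/6 = 54/6 = 9; σ²_E = ((16−6)/6)² = 2.778

Forward pass:
ES_A = 0; EF_A = 7
ES_B = 7; EF_B = 7+15 = 22
ES_C = 22; EF_C = 22+10 = 32
ES_D = 7; EF_D = 7+4 = 11
ES_E = max(EF_C=32, EF_D=11) = 32; EF_E = 32+9 = 41
Expected project duration μ = 41 days. Critical path: A → B → C → E.

Variance along critical path = 1.778 + 7.111 + 0.444 + 2.778 = 12.111; σ = 3.480 days.
D = μ + z·σ = 41 + 1.036·3.480 = 44.6 days

44.6 days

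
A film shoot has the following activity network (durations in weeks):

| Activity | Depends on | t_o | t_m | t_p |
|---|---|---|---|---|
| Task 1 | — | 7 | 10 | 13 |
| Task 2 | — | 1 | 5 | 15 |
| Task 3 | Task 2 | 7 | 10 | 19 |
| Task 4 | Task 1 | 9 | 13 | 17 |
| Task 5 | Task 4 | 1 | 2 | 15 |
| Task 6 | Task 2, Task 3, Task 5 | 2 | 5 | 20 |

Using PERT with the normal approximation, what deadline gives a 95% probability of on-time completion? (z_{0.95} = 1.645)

te_Task 1 = (7 + 4·10 + 13)/6 = 60/6 = 10; σ²_Task 1 = ((13−7)/6)² = 1.000
te_Task 2 = (1 + 4·5 + 15)/6 = 36/6 = 6; σ²_Task 2 = ((15−1)/6)² = 5.444
te_Task 3 = (7 + 4·10 + 19)/6 = 66/6 = 11; σ²_Task 3 = ((19−7)/6)² = 4.000
te_Task 4 = (9 + 4·13 + 17)/6 = 78/6 = 13; σ²_Task 4 = ((17−9)/6)² = 1.778
te_Task 5 = (1 + 4·2 + 15)/6 = 24/6 = 4; σ²_Task 5 = ((15−1)/6)² = 5.444
te_Task 6 = (2 + 4·5 + 20)/6 = 42/6 = 7; σ²_Task 6 = ((20−2)/6)² = 9.000

Forward pass:
ES_Task 1 = 0; EF_Task 1 = 10
ES_Task 2 = 0; EF_Task 2 = 6
ES_Task 3 = 6; EF_Task 3 = 6+11 = 17
ES_Task 4 = 10; EF_Task 4 = 10+13 = 23
ES_Task 5 = 23; EF_Task 5 = 23+4 = 27
ES_Task 6 = max(EF_Task 2=6, EF_Task 3=17, EF_Task 5=27) = 27; EF_Task 6 = 27+7 = 34
Expected project duration μ = 34 weeks. Critical path: Task 1 → Task 4 → Task 5 → Task 6.

Variance along critical path = 1.000 + 1.778 + 5.444 + 9.000 = 17.222; σ = 4.150 weeks.
D = μ + z·σ = 34 + 1.645·4.150 = 40.8 weeks

40.8 weeks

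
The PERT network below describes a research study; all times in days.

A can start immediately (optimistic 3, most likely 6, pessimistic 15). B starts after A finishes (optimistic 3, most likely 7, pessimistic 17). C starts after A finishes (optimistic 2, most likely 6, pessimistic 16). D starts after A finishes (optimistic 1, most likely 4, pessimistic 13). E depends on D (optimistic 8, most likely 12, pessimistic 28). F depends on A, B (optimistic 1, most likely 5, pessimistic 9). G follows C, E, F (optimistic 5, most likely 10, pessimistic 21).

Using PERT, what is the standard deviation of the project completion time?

5.12 days

te_A = (3 + 4·6 + 15)/6 = 42/6 = 7; σ²_A = ((15−3)/6)² = 4.000
te_B = (3 + 4·7 + 17)/6 = 48/6 = 8; σ²_B = ((17−3)/6)² = 5.444
te_C = (2 + 4·6 + 16)/6 = 42/6 = 7; σ²_C = ((16−2)/6)² = 5.444
te_D = (1 + 4·4 + 13)/6 = 30/6 = 5; σ²_D = ((13−1)/6)² = 4.000
te_E = (8 + 4·12 + 28)/6 = 84/6 = 14; σ²_E = ((28−8)/6)² = 11.111
te_F = (1 + 4·5 + 9)/6 = 30/6 = 5; σ²_F = ((9−1)/6)² = 1.778
te_G = (5 + 4·10 + 21)/6 = 66/6 = 11; σ²_G = ((21−5)/6)² = 7.111

Forward pass:
ES_A = 0; EF_A = 7
ES_B = 7; EF_B = 7+8 = 15
ES_C = 7; EF_C = 7+7 = 14
ES_D = 7; EF_D = 7+5 = 12
ES_E = 12; EF_E = 12+14 = 26
ES_F = max(EF_A=7, EF_B=15) = 15; EF_F = 15+5 = 20
ES_G = max(EF_C=14, EF_E=26, EF_F=20) = 26; EF_G = 26+11 = 37
Expected project duration μ = 37 days. Critical path: A → D → E → G.

Variance along critical path = 4.000 + 4.000 + 11.111 + 7.111 = 26.222
σ = √26.222 = 5.121 days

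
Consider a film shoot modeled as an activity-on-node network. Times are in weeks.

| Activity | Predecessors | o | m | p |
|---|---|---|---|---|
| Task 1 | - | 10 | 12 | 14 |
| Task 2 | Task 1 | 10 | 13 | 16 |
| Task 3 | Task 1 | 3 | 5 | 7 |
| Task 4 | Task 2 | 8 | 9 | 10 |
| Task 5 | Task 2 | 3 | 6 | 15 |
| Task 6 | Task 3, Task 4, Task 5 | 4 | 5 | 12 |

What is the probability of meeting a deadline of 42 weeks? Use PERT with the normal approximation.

0.863

te_Task 1 = (10 + 4·12 + 14)/6 = 72/6 = 12; σ²_Task 1 = ((14−10)/6)² = 0.444
te_Task 2 = (10 + 4·13 + 16)/6 = 78/6 = 13; σ²_Task 2 = ((16−10)/6)² = 1.000
te_Task 3 = (3 + 4·5 + 7)/6 = 30/6 = 5; σ²_Task 3 = ((7−3)/6)² = 0.444
te_Task 4 = (8 + 4·9 + 10)/6 = 54/6 = 9; σ²_Task 4 = ((10−8)/6)² = 0.111
te_Task 5 = (3 + 4·6 + 15)/6 = 42/6 = 7; σ²_Task 5 = ((15−3)/6)² = 4.000
te_Task 6 = (4 + 4·5 + 12)/6 = 36/6 = 6; σ²_Task 6 = ((12−4)/6)² = 1.778

Forward pass:
ES_Task 1 = 0; EF_Task 1 = 12
ES_Task 2 = 12; EF_Task 2 = 12+13 = 25
ES_Task 3 = 12; EF_Task 3 = 12+5 = 17
ES_Task 4 = 25; EF_Task 4 = 25+9 = 34
ES_Task 5 = 25; EF_Task 5 = 25+7 = 32
ES_Task 6 = max(EF_Task 3=17, EF_Task 4=34, EF_Task 5=32) = 34; EF_Task 6 = 34+6 = 40
Expected project duration μ = 40 weeks. Critical path: Task 1 → Task 2 → Task 4 → Task 6.

Variance along critical path = 0.444 + 1.000 + 0.111 + 1.778 = 3.333; σ = √3.333 = 1.826 weeks.
Z = (42 − 40) / 1.826 = 1.095
P(T ≤ 42) = Φ(1.095) ≈ 0.863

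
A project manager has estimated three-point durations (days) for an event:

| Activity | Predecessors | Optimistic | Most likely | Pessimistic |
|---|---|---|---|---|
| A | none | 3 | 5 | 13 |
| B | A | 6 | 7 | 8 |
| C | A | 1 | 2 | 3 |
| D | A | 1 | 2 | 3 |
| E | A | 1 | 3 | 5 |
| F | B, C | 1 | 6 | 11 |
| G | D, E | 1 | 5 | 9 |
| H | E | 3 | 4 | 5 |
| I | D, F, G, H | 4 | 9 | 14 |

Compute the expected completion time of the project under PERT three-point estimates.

28 days

te_A = (3 + 4·5 + 13)/6 = 36/6 = 6
te_B = (6 + 4·7 + 8)/6 = 42/6 = 7
te_C = (1 + 4·2 + 3)/6 = 12/6 = 2
te_D = (1 + 4·2 + 3)/6 = 12/6 = 2
te_E = (1 + 4·3 + 5)/6 = 18/6 = 3
te_F = (1 + 4·6 + 11)/6 = 36/6 = 6
te_G = (1 + 4·5 + 9)/6 = 30/6 = 5
te_H = (3 + 4·4 + 5)/6 = 24/6 = 4
te_I = (4 + 4·9 + 14)/6 = 54/6 = 9

Forward pass:
ES_A = 0; EF_A = 6
ES_B = 6; EF_B = 6+7 = 13
ES_C = 6; EF_C = 6+2 = 8
ES_D = 6; EF_D = 6+2 = 8
ES_E = 6; EF_E = 6+3 = 9
ES_F = max(EF_B=13, EF_C=8) = 13; EF_F = 13+6 = 19
ES_G = max(EF_D=8, EF_E=9) = 9; EF_G = 9+5 = 14
ES_H = 9; EF_H = 9+4 = 13
ES_I = max(EF_D=8, EF_F=19, EF_G=14, EF_H=13) = 19; EF_I = 19+9 = 28
Expected project duration μ = 28 days. Critical path: A → B → F → I.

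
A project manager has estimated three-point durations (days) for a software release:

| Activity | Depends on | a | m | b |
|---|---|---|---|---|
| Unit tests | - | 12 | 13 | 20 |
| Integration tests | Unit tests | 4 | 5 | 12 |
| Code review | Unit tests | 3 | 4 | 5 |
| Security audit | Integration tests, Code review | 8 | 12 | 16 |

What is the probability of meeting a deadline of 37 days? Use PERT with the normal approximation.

0.985

te_Unit tests = (12 + 4·13 + 20)/6 = 84/6 = 14; σ²_Unit tests = ((20−12)/6)² = 1.778
te_Integration tests = (4 + 4·5 + 12)/6 = 36/6 = 6; σ²_Integration tests = ((12−4)/6)² = 1.778
te_Code review = (3 + 4·4 + 5)/6 = 24/6 = 4; σ²_Code review = ((5−3)/6)² = 0.111
te_Security audit = (8 + 4·12 + 16)/6 = 72/6 = 12; σ²_Security audit = ((16−8)/6)² = 1.778

Forward pass:
ES_Unit tests = 0; EF_Unit tests = 14
ES_Integration tests = 14; EF_Integration tests = 14+6 = 20
ES_Code review = 14; EF_Code review = 14+4 = 18
ES_Security audit = max(EF_Integration tests=20, EF_Code review=18) = 20; EF_Security audit = 20+12 = 32
Expected project duration μ = 32 days. Critical path: Unit tests → Integration tests → Security audit.

Variance along critical path = 1.778 + 1.778 + 1.778 = 5.333; σ = √5.333 = 2.309 days.
Z = (37 − 32) / 2.309 = 2.165
P(T ≤ 37) = Φ(2.165) ≈ 0.985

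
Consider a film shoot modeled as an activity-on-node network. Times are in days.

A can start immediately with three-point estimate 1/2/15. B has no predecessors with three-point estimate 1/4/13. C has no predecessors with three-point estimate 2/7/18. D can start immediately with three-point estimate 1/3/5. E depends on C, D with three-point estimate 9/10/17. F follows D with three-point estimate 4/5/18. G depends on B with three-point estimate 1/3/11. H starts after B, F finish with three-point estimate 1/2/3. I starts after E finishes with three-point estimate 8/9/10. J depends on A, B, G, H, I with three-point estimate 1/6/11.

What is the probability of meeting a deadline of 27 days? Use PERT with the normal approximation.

0.021

te_A = (1 + 4·2 + 15)/6 = 24/6 = 4; σ²_A = ((15−1)/6)² = 5.444
te_B = (1 + 4·4 + 13)/6 = 30/6 = 5; σ²_B = ((13−1)/6)² = 4.000
te_C = (2 + 4·7 + 18)/6 = 48/6 = 8; σ²_C = ((18−2)/6)² = 7.111
te_D = (1 + 4·3 + 5)/6 = 18/6 = 3; σ²_D = ((5−1)/6)² = 0.444
te_E = (9 + 4·10 + 17)/6 = 66/6 = 11; σ²_E = ((17−9)/6)² = 1.778
te_F = (4 + 4·5 + 18)/6 = 42/6 = 7; σ²_F = ((18−4)/6)² = 5.444
te_G = (1 + 4·3 + 11)/6 = 24/6 = 4; σ²_G = ((11−1)/6)² = 2.778
te_H = (1 + 4·2 + 3)/6 = 12/6 = 2; σ²_H = ((3−1)/6)² = 0.111
te_I = (8 + 4·9 + 10)/6 = 54/6 = 9; σ²_I = ((10−8)/6)² = 0.111
te_J = (1 + 4·6 + 11)/6 = 36/6 = 6; σ²_J = ((11−1)/6)² = 2.778

Forward pass:
ES_A = 0; EF_A = 4
ES_B = 0; EF_B = 5
ES_C = 0; EF_C = 8
ES_D = 0; EF_D = 3
ES_E = max(EF_C=8, EF_D=3) = 8; EF_E = 8+11 = 19
ES_F = 3; EF_F = 3+7 = 10
ES_G = 5; EF_G = 5+4 = 9
ES_H = max(EF_B=5, EF_F=10) = 10; EF_H = 10+2 = 12
ES_I = 19; EF_I = 19+9 = 28
ES_J = max(EF_A=4, EF_B=5, EF_G=9, EF_H=12, EF_I=28) = 28; EF_J = 28+6 = 34
Expected project duration μ = 34 days. Critical path: C → E → I → J.

Variance along critical path = 7.111 + 1.778 + 0.111 + 2.778 = 11.778; σ = √11.778 = 3.432 days.
Z = (27 − 34) / 3.432 = -2.040
P(T ≤ 27) = Φ(-2.040) ≈ 0.021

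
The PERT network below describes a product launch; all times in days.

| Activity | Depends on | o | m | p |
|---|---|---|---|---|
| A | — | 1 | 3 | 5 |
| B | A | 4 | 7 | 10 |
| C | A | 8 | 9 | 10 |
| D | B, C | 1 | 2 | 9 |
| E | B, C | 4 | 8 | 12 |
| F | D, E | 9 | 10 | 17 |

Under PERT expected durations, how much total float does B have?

te_A = (1 + 4·3 + 5)/6 = 18/6 = 3
te_B = (4 + 4·7 + 10)/6 = 42/6 = 7
te_C = (8 + 4·9 + 10)/6 = 54/6 = 9
te_D = (1 + 4·2 + 9)/6 = 18/6 = 3
te_E = (4 + 4·8 + 12)/6 = 48/6 = 8
te_F = (9 + 4·10 + 17)/6 = 66/6 = 11

Forward pass:
ES_A = 0; EF_A = 3
ES_B = 3; EF_B = 3+7 = 10
ES_C = 3; EF_C = 3+9 = 12
ES_D = max(EF_B=10, EF_C=12) = 12; EF_D = 12+3 = 15
ES_E = max(EF_B=10, EF_C=12) = 12; EF_E = 12+8 = 20
ES_F = max(EF_D=15, EF_E=20) = 20; EF_F = 20+11 = 31
Expected project duration μ = 31 days. Critical path: A → C → E → F.

Backward pass:
LF_F = 31; LS_F = 31−11 = 20
LF_E = LS_F = 20; LS_E = 20−8 = 12
LF_D = LS_F = 20; LS_D = 20−3 = 17
LF_C = min(LS_D=17, LS_E=12) = 12; LS_C = 12−9 = 3
LF_B = min(LS_D=17, LS_E=12) = 12; LS_B = 12−7 = 5
LF_A = min(LS_B=5, LS_C=3) = 3; LS_A = 3−3 = 0
Slack_B = LS_B − ES_B = 5 − 3 = 2

2 days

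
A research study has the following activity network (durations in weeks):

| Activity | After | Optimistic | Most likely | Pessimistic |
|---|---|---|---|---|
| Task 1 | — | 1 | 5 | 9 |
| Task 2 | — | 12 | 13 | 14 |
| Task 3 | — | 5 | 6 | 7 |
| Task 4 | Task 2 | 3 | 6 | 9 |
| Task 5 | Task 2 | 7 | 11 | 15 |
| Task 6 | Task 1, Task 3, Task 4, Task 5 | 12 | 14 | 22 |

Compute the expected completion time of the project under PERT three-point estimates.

te_Task 1 = (1 + 4·5 + 9)/6 = 30/6 = 5
te_Task 2 = (12 + 4·13 + 14)/6 = 78/6 = 13
te_Task 3 = (5 + 4·6 + 7)/6 = 36/6 = 6
te_Task 4 = (3 + 4·6 + 9)/6 = 36/6 = 6
te_Task 5 = (7 + 4·11 + 15)/6 = 66/6 = 11
te_Task 6 = (12 + 4·14 + 22)/6 = 90/6 = 15

Forward pass:
ES_Task 1 = 0; EF_Task 1 = 5
ES_Task 2 = 0; EF_Task 2 = 13
ES_Task 3 = 0; EF_Task 3 = 6
ES_Task 4 = 13; EF_Task 4 = 13+6 = 19
ES_Task 5 = 13; EF_Task 5 = 13+11 = 24
ES_Task 6 = max(EF_Task 1=5, EF_Task 3=6, EF_Task 4=19, EF_Task 5=24) = 24; EF_Task 6 = 24+15 = 39
Expected project duration μ = 39 weeks. Critical path: Task 2 → Task 5 → Task 6.

39 weeks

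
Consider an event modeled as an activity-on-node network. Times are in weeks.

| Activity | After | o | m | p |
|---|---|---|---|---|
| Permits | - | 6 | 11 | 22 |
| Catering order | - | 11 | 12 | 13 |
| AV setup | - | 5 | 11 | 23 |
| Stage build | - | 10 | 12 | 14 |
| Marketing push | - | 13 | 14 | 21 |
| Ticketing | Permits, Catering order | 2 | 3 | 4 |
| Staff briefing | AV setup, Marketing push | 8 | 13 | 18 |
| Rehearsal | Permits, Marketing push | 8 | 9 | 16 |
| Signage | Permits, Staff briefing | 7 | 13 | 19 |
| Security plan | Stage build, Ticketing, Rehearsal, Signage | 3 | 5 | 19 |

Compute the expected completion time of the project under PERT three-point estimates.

te_Permits = (6 + 4·11 + 22)/6 = 72/6 = 12
te_Catering order = (11 + 4·12 + 13)/6 = 72/6 = 12
te_AV setup = (5 + 4·11 + 23)/6 = 72/6 = 12
te_Stage build = (10 + 4·12 + 14)/6 = 72/6 = 12
te_Marketing push = (13 + 4·14 + 21)/6 = 90/6 = 15
te_Ticketing = (2 + 4·3 + 4)/6 = 18/6 = 3
te_Staff briefing = (8 + 4·13 + 18)/6 = 78/6 = 13
te_Rehearsal = (8 + 4·9 + 16)/6 = 60/6 = 10
te_Signage = (7 + 4·13 + 19)/6 = 78/6 = 13
te_Security plan = (3 + 4·5 + 19)/6 = 42/6 = 7

Forward pass:
ES_Permits = 0; EF_Permits = 12
ES_Catering order = 0; EF_Catering order = 12
ES_AV setup = 0; EF_AV setup = 12
ES_Stage build = 0; EF_Stage build = 12
ES_Marketing push = 0; EF_Marketing push = 15
ES_Ticketing = max(EF_Permits=12, EF_Catering order=12) = 12; EF_Ticketing = 12+3 = 15
ES_Staff briefing = max(EF_AV setup=12, EF_Marketing push=15) = 15; EF_Staff briefing = 15+13 = 28
ES_Rehearsal = max(EF_Permits=12, EF_Marketing push=15) = 15; EF_Rehearsal = 15+10 = 25
ES_Signage = max(EF_Permits=12, EF_Staff briefing=28) = 28; EF_Signage = 28+13 = 41
ES_Security plan = max(EF_Stage build=12, EF_Ticketing=15, EF_Rehearsal=25, EF_Signage=41) = 41; EF_Security plan = 41+7 = 48
Expected project duration μ = 48 weeks. Critical path: Marketing push → Staff briefing → Signage → Security plan.

48 weeks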